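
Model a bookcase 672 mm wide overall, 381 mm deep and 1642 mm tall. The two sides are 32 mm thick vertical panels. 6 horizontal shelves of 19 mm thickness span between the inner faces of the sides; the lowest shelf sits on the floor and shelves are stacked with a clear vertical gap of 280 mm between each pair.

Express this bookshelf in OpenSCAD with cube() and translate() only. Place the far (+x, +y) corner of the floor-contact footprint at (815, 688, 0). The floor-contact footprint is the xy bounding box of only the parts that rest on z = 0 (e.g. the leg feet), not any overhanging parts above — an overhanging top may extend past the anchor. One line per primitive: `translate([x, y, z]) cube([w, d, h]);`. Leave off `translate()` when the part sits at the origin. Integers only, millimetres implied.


translate([143, 307, 0]) cube([32, 381, 1642]);
translate([783, 307, 0]) cube([32, 381, 1642]);
translate([175, 307, 0]) cube([608, 381, 19]);
translate([175, 307, 299]) cube([608, 381, 19]);
translate([175, 307, 598]) cube([608, 381, 19]);
translate([175, 307, 897]) cube([608, 381, 19]);
translate([175, 307, 1196]) cube([608, 381, 19]);
translate([175, 307, 1495]) cube([608, 381, 19]);


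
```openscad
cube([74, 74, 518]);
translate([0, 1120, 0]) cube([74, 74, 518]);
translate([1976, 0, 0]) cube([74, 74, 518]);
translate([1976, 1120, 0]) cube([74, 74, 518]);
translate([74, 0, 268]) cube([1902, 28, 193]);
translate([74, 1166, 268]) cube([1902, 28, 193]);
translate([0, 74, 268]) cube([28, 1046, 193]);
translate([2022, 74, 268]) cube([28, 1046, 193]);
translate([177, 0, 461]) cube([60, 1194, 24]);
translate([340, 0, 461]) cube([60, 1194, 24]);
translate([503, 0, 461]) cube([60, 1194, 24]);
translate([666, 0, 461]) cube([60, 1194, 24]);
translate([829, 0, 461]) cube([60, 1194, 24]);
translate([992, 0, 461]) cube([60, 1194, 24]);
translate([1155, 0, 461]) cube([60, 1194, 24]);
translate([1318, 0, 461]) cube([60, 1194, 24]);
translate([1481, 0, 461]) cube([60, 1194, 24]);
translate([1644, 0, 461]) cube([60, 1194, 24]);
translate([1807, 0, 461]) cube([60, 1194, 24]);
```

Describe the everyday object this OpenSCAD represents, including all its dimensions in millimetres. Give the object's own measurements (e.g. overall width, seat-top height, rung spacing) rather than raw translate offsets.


A bed frame 2050 mm long (x) by 1194 mm wide (y). Four 74×74 mm corner posts, 518 mm tall, at the corners of the footprint. Four rails of 28 mm thickness and 193 mm height run between adjacent posts with their undersides at z = 268 mm, their outer faces flush with the outside of the frame (the two x-running rails run between the posts' inner faces; the two y-running rails run between the posts' inner faces). 11 slats, each 60 mm wide (x) and 24 mm thick, lie across the top of the two x-running rails, running the full 1194 mm width of the frame in y; along x they sit between the end posts with a 103 mm gap after the −x posts and between neighbouring slats, leaving 109 mm before the +x posts.


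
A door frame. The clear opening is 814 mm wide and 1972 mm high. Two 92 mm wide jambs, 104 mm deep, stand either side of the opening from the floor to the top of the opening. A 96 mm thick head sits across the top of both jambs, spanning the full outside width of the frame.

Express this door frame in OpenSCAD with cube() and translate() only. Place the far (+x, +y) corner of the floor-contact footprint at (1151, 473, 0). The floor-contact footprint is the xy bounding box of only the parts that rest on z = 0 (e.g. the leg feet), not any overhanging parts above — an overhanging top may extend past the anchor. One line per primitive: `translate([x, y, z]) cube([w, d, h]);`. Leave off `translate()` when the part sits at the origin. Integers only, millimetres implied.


translate([153, 369, 0]) cube([92, 104, 1972]);
translate([1059, 369, 0]) cube([92, 104, 1972]);
translate([153, 369, 1972]) cube([998, 104, 96]);


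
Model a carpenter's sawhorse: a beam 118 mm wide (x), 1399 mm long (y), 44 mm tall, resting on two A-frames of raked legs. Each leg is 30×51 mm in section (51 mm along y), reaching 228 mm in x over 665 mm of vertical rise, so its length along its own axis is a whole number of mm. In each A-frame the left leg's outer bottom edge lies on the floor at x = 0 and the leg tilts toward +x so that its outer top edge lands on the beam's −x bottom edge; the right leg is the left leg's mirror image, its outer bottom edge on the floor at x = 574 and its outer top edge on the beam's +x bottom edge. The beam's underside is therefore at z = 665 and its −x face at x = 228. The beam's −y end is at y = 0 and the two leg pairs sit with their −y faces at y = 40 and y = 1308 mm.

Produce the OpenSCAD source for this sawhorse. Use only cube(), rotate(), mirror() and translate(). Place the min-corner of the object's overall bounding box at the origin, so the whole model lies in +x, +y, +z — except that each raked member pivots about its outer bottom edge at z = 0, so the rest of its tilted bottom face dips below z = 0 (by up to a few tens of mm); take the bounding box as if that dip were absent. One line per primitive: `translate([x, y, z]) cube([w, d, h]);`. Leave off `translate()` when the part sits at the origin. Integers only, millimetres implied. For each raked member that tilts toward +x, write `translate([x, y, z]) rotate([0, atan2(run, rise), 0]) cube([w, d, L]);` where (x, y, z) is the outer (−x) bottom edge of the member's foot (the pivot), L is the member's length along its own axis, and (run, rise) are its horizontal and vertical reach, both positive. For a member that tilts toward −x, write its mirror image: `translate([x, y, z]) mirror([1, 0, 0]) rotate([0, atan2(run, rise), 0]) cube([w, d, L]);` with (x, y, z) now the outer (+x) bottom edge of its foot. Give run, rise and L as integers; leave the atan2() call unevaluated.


translate([228, 0, 665]) cube([118, 1399, 44]);
translate([0, 40, 0]) rotate([0, atan2(228, 665), 0]) cube([30, 51, 703]);
translate([574, 40, 0]) mirror([1, 0, 0]) rotate([0, atan2(228, 665), 0]) cube([30, 51, 703]);
translate([0, 1308, 0]) rotate([0, atan2(228, 665), 0]) cube([30, 51, 703]);
translate([574, 1308, 0]) mirror([1, 0, 0]) rotate([0, atan2(228, 665), 0]) cube([30, 51, 703]);


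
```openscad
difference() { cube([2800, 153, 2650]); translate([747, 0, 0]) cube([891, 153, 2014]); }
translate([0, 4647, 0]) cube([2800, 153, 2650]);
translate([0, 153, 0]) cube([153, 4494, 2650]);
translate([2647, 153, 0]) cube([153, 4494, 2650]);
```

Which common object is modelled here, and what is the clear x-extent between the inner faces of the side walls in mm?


A single room. The interior width is 2494 mm.

Four walls enclosing a rectangle with a door in the front wall — a room. Outside width 2800 minus two 153 mm walls gives 2494 mm.


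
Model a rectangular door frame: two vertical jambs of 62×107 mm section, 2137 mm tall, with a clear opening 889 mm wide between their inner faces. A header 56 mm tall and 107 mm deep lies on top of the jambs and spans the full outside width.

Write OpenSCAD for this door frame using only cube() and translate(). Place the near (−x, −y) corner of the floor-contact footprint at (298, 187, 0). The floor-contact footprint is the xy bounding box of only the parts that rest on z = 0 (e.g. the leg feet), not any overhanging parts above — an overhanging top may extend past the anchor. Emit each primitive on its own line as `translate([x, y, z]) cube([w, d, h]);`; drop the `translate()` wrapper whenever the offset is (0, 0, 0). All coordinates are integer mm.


translate([298, 187, 0]) cube([62, 107, 2137]);
translate([1249, 187, 0]) cube([62, 107, 2137]);
translate([298, 187, 2137]) cube([1013, 107, 56]);


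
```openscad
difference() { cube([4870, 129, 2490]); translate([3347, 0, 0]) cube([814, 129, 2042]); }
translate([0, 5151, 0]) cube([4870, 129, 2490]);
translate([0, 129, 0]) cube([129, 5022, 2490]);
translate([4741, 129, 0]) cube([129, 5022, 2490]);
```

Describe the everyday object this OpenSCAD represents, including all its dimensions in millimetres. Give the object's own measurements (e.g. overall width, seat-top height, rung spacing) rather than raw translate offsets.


A single room: four walls, each 2490 mm tall and 129 mm thick, enclosing an outside footprint 4870×5280 mm (x × y), no floor or roof. The front and back walls (−y and +y sides) run the full x-width; the side walls fit between their inner faces. A door opening 814 mm wide and 2042 mm tall is cut through the front wall from the floor up, its −x edge 3347 mm from the wall's −x end.


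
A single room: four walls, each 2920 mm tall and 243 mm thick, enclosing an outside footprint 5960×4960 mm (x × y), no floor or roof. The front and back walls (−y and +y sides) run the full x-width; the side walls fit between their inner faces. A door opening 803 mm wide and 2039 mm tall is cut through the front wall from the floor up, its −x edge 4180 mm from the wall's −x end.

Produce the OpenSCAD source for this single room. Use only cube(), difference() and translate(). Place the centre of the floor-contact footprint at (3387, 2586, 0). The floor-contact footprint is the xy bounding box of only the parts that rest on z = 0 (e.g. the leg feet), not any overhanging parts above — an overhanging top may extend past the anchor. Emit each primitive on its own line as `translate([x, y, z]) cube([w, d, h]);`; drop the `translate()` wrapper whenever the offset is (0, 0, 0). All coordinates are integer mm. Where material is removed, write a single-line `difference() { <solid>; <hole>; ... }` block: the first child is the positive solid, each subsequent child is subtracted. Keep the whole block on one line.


difference() { translate([407, 106, 0]) cube([5960, 243, 2920]); translate([4587, 106, 0]) cube([803, 243, 2039]); }
translate([407, 4823, 0]) cube([5960, 243, 2920]);
translate([407, 349, 0]) cube([243, 4474, 2920]);
translate([6124, 349, 0]) cube([243, 4474, 2920]);


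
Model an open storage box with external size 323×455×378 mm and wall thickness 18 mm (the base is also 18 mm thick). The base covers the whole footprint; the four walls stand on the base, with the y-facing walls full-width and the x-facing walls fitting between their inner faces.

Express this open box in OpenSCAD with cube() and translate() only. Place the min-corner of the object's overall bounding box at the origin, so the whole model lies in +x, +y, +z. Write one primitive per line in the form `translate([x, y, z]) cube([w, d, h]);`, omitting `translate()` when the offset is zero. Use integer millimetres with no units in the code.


cube([323, 455, 18]);
translate([0, 0, 18]) cube([323, 18, 360]);
translate([0, 437, 18]) cube([323, 18, 360]);
translate([0, 18, 18]) cube([18, 419, 360]);
translate([305, 18, 18]) cube([18, 419, 360]);


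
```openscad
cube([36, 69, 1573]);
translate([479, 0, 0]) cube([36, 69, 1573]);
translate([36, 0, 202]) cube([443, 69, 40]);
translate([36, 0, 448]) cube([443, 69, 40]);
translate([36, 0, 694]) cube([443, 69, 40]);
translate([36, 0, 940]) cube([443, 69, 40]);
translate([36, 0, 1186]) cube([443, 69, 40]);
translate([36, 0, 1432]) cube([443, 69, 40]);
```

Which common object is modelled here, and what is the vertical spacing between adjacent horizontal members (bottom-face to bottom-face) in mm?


A ladder. The rung spacing is 246 mm.

Two tall 36×69 posts with 6 short bars between them — a ladder. Adjacent rungs sit at z = 202 and z = 448, so the spacing is 448 − 202 = 246 mm.


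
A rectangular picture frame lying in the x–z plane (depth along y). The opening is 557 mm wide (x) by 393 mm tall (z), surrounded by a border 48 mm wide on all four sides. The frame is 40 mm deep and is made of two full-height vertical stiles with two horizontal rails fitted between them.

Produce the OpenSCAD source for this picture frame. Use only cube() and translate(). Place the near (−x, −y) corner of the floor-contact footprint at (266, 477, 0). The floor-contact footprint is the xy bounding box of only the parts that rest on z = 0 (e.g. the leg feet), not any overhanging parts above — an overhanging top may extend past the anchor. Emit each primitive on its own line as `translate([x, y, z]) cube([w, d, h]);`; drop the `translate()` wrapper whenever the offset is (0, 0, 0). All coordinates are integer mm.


translate([266, 477, 0]) cube([48, 40, 489]);
translate([871, 477, 0]) cube([48, 40, 489]);
translate([314, 477, 0]) cube([557, 40, 48]);
translate([314, 477, 441]) cube([557, 40, 48]);


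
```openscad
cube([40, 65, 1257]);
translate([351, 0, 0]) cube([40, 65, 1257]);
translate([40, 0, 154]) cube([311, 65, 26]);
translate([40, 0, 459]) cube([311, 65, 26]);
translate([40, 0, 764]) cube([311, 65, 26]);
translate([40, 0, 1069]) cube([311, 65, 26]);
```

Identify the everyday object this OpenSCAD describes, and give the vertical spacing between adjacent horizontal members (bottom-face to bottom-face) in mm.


A ladder. The rung spacing is 305 mm.

Two tall 40×65 posts with 4 short bars between them — a ladder. Adjacent rungs sit at z = 154 and z = 459, so the spacing is 459 − 154 = 305 mm.


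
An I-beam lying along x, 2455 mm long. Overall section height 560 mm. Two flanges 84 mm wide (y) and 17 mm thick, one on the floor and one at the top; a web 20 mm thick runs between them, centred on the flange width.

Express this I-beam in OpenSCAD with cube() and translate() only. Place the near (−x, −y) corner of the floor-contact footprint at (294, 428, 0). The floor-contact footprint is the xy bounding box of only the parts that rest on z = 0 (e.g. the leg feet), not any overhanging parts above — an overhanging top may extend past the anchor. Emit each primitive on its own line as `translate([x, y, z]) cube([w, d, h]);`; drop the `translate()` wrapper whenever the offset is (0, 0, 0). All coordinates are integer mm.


translate([294, 428, 0]) cube([2455, 84, 17]);
translate([294, 460, 17]) cube([2455, 20, 526]);
translate([294, 428, 543]) cube([2455, 84, 17]);


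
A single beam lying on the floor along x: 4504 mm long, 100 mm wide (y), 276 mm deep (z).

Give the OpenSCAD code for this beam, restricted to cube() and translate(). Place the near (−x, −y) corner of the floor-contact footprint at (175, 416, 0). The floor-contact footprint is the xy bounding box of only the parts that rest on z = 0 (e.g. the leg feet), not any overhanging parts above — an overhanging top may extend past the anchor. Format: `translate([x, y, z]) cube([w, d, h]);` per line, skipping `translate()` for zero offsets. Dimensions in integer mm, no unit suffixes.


translate([175, 416, 0]) cube([4504, 100, 276]);


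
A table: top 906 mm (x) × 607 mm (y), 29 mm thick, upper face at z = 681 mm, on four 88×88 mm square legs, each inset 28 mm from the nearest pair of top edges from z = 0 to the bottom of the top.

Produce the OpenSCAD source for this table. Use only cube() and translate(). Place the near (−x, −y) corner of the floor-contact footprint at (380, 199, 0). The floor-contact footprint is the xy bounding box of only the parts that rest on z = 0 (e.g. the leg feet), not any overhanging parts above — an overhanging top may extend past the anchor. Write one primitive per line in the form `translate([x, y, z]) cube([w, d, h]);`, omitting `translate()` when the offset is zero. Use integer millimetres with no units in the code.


// leg_h = 681 - 29 = 652
translate([352, 171, 652]) cube([906, 607, 29]);
translate([380, 199, 0]) cube([88, 88, 652]);
translate([1142, 199, 0]) cube([88, 88, 652]);
translate([380, 662, 0]) cube([88, 88, 652]);
translate([1142, 662, 0]) cube([88, 88, 652]);


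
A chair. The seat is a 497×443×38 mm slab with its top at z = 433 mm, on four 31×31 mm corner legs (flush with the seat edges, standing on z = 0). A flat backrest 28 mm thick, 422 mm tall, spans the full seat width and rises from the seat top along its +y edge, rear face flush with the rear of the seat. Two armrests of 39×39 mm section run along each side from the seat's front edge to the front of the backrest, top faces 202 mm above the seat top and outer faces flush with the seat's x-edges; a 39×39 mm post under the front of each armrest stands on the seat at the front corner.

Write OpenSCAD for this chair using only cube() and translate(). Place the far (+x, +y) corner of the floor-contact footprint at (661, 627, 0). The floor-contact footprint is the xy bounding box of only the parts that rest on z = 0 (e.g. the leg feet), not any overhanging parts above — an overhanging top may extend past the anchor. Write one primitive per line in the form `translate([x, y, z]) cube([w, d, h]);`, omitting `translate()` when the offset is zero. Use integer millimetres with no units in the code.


translate([164, 184, 395]) cube([497, 443, 38]);
translate([164, 184, 0]) cube([31, 31, 395]);
translate([630, 184, 0]) cube([31, 31, 395]);
translate([164, 596, 0]) cube([31, 31, 395]);
translate([630, 596, 0]) cube([31, 31, 395]);
translate([164, 599, 433]) cube([497, 28, 422]);
translate([164, 184, 596]) cube([39, 415, 39]);
translate([622, 184, 596]) cube([39, 415, 39]);
translate([164, 184, 433]) cube([39, 39, 163]);
translate([622, 184, 433]) cube([39, 39, 163]);


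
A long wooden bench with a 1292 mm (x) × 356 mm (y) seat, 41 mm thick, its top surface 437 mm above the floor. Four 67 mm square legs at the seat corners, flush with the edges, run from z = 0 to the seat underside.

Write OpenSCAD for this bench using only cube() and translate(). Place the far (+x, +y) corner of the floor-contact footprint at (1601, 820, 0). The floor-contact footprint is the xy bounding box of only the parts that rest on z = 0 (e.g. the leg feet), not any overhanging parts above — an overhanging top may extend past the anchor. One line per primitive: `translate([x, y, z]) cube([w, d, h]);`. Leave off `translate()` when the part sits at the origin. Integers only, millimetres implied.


translate([309, 464, 396]) cube([1292, 356, 41]);
translate([309, 464, 0]) cube([67, 67, 396]);
translate([309, 753, 0]) cube([67, 67, 396]);
translate([1534, 464, 0]) cube([67, 67, 396]);
translate([1534, 753, 0]) cube([67, 67, 396]);


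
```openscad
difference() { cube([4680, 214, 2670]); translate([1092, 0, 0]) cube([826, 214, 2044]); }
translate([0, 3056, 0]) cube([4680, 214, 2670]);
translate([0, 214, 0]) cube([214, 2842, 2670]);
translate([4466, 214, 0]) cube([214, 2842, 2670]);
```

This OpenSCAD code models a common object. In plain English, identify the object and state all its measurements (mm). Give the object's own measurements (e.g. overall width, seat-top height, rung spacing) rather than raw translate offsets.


A single room: four walls, each 2670 mm tall and 214 mm thick, enclosing an outside footprint 4680×3270 mm (x × y), no floor or roof. The front and back walls (−y and +y sides) run the full x-width; the side walls fit between their inner faces. A door opening 826 mm wide and 2044 mm tall is cut through the front wall from the floor up, its −x edge 1092 mm from the wall's −x end.


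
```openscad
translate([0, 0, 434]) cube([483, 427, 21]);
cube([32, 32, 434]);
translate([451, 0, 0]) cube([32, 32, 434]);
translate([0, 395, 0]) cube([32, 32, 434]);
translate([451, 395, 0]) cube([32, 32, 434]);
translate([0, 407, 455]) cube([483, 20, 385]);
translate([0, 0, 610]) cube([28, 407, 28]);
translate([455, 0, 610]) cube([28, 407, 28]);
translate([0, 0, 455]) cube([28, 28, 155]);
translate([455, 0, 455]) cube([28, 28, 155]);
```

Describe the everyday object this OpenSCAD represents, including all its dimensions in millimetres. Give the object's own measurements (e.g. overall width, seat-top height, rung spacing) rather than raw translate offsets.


A chair. The seat is a 483×427×21 mm slab with its top at z = 455 mm, on four 32×32 mm corner legs (flush with the seat edges, standing on z = 0). A flat backrest 20 mm thick, 385 mm tall, spans the full seat width and rises from the seat top along its +y edge, rear face flush with the rear of the seat. Two armrests of 28×28 mm section run along each side from the seat's front edge to the front of the backrest, top faces 183 mm above the seat top and outer faces flush with the seat's x-edges; a 28×28 mm post under the front of each armrest stands on the seat at the front corner.


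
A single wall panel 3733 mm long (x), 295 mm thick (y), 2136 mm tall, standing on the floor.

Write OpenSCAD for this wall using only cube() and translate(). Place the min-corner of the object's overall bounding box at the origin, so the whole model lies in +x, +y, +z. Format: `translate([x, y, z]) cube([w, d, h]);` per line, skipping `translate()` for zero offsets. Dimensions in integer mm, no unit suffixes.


cube([3733, 295, 2136]);


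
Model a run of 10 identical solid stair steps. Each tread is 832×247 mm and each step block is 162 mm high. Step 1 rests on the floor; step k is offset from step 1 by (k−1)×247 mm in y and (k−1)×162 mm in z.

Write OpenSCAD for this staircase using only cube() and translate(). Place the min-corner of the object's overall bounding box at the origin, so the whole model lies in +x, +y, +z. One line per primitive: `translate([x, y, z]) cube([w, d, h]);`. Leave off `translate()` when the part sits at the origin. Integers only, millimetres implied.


cube([832, 247, 162]);
translate([0, 247, 162]) cube([832, 247, 162]);
translate([0, 494, 324]) cube([832, 247, 162]);
translate([0, 741, 486]) cube([832, 247, 162]);
translate([0, 988, 648]) cube([832, 247, 162]);
translate([0, 1235, 810]) cube([832, 247, 162]);
translate([0, 1482, 972]) cube([832, 247, 162]);
translate([0, 1729, 1134]) cube([832, 247, 162]);
translate([0, 1976, 1296]) cube([832, 247, 162]);
translate([0, 2223, 1458]) cube([832, 247, 162]);


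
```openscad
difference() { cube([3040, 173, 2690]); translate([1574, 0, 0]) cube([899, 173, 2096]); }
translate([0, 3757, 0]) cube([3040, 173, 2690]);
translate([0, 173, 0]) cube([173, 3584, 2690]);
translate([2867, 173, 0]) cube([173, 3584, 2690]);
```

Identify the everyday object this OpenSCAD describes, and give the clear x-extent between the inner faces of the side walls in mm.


A single room. The interior width is 2694 mm.

Four walls enclosing a rectangle with a door in the front wall — a room. Outside width 3040 minus two 173 mm walls gives 2694 mm.


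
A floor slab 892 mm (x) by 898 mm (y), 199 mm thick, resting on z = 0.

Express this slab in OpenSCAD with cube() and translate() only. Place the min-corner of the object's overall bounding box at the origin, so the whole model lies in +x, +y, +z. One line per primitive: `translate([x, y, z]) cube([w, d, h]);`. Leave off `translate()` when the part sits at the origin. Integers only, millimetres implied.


cube([892, 898, 199]);


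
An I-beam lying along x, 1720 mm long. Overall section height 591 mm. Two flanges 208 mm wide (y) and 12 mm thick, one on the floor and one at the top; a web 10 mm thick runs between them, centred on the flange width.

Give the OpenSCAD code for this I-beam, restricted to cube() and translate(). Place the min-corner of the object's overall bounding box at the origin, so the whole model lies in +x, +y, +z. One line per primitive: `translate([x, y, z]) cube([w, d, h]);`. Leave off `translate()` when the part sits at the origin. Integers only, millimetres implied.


cube([1720, 208, 12]);
translate([0, 99, 12]) cube([1720, 10, 567]);
translate([0, 0, 579]) cube([1720, 208, 12]);


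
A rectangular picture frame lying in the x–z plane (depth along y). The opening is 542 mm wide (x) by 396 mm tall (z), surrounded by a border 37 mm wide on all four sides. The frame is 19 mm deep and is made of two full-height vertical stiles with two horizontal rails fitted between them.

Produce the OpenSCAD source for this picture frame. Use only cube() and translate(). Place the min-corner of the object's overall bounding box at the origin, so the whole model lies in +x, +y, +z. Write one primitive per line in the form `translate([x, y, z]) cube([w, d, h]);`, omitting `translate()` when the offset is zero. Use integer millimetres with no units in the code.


cube([37, 19, 470]);
translate([579, 0, 0]) cube([37, 19, 470]);
translate([37, 0, 0]) cube([542, 19, 37]);
translate([37, 0, 433]) cube([542, 19, 37]);


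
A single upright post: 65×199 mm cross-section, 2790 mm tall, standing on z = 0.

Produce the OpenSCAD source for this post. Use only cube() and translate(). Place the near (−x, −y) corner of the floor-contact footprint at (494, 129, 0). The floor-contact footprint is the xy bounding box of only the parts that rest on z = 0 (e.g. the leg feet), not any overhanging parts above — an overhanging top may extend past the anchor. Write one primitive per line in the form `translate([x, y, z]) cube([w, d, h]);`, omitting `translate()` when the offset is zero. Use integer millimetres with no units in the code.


translate([494, 129, 0]) cube([65, 199, 2790]);


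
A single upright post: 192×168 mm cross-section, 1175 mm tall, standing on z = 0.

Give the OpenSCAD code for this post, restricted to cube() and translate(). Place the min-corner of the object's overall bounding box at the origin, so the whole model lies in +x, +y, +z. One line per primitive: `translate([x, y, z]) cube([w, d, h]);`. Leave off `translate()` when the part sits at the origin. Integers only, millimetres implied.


cube([192, 168, 1175]);


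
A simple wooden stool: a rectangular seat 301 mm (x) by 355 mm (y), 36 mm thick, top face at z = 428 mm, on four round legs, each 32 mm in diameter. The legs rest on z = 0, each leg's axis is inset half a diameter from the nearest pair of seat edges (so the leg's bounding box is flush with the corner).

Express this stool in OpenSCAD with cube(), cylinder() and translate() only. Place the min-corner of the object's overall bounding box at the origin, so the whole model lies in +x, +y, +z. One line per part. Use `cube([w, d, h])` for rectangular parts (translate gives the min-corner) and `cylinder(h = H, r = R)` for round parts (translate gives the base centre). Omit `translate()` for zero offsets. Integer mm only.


translate([0, 0, 392]) cube([301, 355, 36]);
translate([16, 16, 0]) cylinder(h = 392, r = 16);
translate([285, 16, 0]) cylinder(h = 392, r = 16);
translate([16, 339, 0]) cylinder(h = 392, r = 16);
translate([285, 339, 0]) cylinder(h = 392, r = 16);


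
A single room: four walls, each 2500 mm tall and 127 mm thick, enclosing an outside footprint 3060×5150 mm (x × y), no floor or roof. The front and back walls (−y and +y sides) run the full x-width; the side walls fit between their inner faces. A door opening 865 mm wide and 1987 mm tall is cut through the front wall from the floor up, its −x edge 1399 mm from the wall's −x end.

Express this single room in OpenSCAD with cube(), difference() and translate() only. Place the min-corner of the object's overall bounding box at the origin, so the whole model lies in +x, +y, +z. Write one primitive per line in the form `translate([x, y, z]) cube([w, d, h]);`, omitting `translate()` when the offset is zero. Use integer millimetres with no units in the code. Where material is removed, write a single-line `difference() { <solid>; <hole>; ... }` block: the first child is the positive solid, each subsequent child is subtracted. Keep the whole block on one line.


difference() { cube([3060, 127, 2500]); translate([1399, 0, 0]) cube([865, 127, 1987]); }
translate([0, 5023, 0]) cube([3060, 127, 2500]);
translate([0, 127, 0]) cube([127, 4896, 2500]);
translate([2933, 127, 0]) cube([127, 4896, 2500]);


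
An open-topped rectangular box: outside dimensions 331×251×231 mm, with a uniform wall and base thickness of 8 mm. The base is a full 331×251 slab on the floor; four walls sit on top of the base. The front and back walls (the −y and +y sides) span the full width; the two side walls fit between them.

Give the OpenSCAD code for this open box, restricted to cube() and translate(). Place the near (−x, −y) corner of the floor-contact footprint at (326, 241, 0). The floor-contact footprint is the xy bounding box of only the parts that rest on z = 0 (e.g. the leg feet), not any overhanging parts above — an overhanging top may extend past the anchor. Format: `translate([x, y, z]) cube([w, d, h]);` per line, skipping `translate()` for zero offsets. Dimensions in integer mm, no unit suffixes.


translate([326, 241, 0]) cube([331, 251, 8]);
translate([326, 241, 8]) cube([331, 8, 223]);
translate([326, 484, 8]) cube([331, 8, 223]);
translate([326, 249, 8]) cube([8, 235, 223]);
translate([649, 249, 8]) cube([8, 235, 223]);


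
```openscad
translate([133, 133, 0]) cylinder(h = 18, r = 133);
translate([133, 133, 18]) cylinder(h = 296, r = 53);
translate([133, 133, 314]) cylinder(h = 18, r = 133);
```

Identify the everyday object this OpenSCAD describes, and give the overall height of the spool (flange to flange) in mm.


A spool. The overall height is 332 mm.

Three coaxial cylinders, large–small–large — a spool. Two 18 mm flanges and a 296 mm core give 18 + 296 + 18 = 332 mm.


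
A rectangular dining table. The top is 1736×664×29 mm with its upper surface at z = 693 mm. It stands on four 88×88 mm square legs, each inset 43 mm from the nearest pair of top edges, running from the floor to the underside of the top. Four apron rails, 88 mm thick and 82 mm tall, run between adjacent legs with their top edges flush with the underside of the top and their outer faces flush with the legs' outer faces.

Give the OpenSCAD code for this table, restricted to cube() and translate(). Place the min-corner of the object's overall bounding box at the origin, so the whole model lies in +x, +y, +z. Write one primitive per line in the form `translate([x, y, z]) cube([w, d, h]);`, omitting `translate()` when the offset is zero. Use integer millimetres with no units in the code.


translate([0, 0, 664]) cube([1736, 664, 29]);
translate([43, 43, 0]) cube([88, 88, 664]);
translate([1605, 43, 0]) cube([88, 88, 664]);
translate([43, 533, 0]) cube([88, 88, 664]);
translate([1605, 533, 0]) cube([88, 88, 664]);
translate([131, 43, 582]) cube([1474, 88, 82]);
translate([131, 533, 582]) cube([1474, 88, 82]);
translate([43, 131, 582]) cube([88, 402, 82]);
translate([1605, 131, 582]) cube([88, 402, 82]);


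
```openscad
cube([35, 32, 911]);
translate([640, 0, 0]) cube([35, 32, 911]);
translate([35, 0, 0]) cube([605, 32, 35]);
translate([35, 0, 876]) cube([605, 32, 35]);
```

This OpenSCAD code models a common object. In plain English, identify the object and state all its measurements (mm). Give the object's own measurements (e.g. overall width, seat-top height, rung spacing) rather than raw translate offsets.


A rectangular picture frame lying in the x–z plane (depth along y). The opening is 605 mm wide (x) by 841 mm tall (z), surrounded by a border 35 mm wide on all four sides. The frame is 32 mm deep and is made of two full-height vertical stiles with two horizontal rails fitted between them.


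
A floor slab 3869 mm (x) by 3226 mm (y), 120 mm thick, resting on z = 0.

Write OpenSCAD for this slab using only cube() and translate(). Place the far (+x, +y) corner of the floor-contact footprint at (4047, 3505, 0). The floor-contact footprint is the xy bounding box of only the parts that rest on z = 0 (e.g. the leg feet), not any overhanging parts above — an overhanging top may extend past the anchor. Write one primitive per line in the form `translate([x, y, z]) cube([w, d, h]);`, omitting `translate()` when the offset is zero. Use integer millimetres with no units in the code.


translate([178, 279, 0]) cube([3869, 3226, 120]);


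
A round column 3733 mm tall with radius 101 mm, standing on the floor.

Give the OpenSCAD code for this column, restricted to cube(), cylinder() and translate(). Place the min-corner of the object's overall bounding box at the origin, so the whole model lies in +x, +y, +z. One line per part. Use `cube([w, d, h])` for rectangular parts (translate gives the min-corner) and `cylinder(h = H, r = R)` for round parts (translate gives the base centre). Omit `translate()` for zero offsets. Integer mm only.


translate([101, 101, 0]) cylinder(h = 3733, r = 101);


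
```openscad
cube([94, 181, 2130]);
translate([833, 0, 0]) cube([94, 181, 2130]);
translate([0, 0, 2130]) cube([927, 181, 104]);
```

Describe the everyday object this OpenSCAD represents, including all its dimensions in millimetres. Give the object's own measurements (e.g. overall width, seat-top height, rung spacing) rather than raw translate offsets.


A door frame. The clear opening is 739 mm wide and 2130 mm high. Two 94 mm wide jambs, 181 mm deep, stand either side of the opening from the floor to the top of the opening. A 104 mm thick head sits across the top of both jambs, spanning the full outside width of the frame.


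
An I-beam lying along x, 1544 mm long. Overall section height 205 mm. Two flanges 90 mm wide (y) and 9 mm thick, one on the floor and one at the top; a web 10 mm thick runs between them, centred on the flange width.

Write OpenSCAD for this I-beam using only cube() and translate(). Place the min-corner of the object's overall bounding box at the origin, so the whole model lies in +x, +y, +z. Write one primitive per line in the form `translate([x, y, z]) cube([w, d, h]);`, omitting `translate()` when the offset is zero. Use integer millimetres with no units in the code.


cube([1544, 90, 9]);
translate([0, 40, 9]) cube([1544, 10, 187]);
translate([0, 0, 196]) cube([1544, 90, 9]);


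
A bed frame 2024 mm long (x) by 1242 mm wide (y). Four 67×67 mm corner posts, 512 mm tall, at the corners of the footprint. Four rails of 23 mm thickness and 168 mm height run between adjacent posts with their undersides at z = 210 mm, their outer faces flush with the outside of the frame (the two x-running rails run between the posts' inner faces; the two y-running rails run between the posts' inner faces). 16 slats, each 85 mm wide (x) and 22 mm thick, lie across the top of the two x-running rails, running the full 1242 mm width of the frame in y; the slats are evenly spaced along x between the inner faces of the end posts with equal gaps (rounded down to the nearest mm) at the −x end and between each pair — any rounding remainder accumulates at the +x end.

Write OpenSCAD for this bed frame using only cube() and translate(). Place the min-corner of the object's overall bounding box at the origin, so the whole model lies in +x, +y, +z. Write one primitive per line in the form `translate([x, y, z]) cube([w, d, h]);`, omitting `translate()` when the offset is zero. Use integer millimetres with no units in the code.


cube([67, 67, 512]);
translate([0, 1175, 0]) cube([67, 67, 512]);
translate([1957, 0, 0]) cube([67, 67, 512]);
translate([1957, 1175, 0]) cube([67, 67, 512]);
translate([67, 0, 210]) cube([1890, 23, 168]);
translate([67, 1219, 210]) cube([1890, 23, 168]);
translate([0, 67, 210]) cube([23, 1108, 168]);
translate([2001, 67, 210]) cube([23, 1108, 168]);
translate([98, 0, 378]) cube([85, 1242, 22]);
translate([214, 0, 378]) cube([85, 1242, 22]);
translate([330, 0, 378]) cube([85, 1242, 22]);
translate([446, 0, 378]) cube([85, 1242, 22]);
translate([562, 0, 378]) cube([85, 1242, 22]);
translate([678, 0, 378]) cube([85, 1242, 22]);
translate([794, 0, 378]) cube([85, 1242, 22]);
translate([910, 0, 378]) cube([85, 1242, 22]);
translate([1026, 0, 378]) cube([85, 1242, 22]);
translate([1142, 0, 378]) cube([85, 1242, 22]);
translate([1258, 0, 378]) cube([85, 1242, 22]);
translate([1374, 0, 378]) cube([85, 1242, 22]);
translate([1490, 0, 378]) cube([85, 1242, 22]);
translate([1606, 0, 378]) cube([85, 1242, 22]);
translate([1722, 0, 378]) cube([85, 1242, 22]);
translate([1838, 0, 378]) cube([85, 1242, 22]);


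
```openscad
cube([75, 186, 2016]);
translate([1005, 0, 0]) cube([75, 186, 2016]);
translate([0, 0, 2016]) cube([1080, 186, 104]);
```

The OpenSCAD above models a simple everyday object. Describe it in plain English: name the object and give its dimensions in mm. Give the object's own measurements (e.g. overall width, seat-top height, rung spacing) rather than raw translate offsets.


A door frame. The clear opening is 930 mm wide and 2016 mm high. Two 75 mm wide jambs, 186 mm deep, stand either side of the opening from the floor to the top of the opening. A 104 mm thick head sits across the top of both jambs, spanning the full outside width of the frame.


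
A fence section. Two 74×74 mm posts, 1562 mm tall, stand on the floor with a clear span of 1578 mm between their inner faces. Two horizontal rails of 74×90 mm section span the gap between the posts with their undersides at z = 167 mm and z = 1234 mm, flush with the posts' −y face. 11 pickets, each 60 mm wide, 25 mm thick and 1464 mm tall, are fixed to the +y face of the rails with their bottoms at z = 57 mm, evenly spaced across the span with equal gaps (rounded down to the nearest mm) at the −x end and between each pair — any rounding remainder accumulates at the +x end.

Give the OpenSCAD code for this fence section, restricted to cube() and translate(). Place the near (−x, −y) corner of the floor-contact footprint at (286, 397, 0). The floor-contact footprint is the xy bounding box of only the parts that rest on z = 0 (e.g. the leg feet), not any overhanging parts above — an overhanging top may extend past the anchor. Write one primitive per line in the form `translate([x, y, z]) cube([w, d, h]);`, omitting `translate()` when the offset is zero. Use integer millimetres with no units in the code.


translate([286, 397, 0]) cube([74, 74, 1562]);
translate([1938, 397, 0]) cube([74, 74, 1562]);
translate([360, 397, 167]) cube([1578, 74, 90]);
translate([360, 397, 1234]) cube([1578, 74, 90]);
translate([436, 471, 57]) cube([60, 25, 1464]);
translate([572, 471, 57]) cube([60, 25, 1464]);
translate([708, 471, 57]) cube([60, 25, 1464]);
translate([844, 471, 57]) cube([60, 25, 1464]);
translate([980, 471, 57]) cube([60, 25, 1464]);
translate([1116, 471, 57]) cube([60, 25, 1464]);
translate([1252, 471, 57]) cube([60, 25, 1464]);
translate([1388, 471, 57]) cube([60, 25, 1464]);
translate([1524, 471, 57]) cube([60, 25, 1464]);
translate([1660, 471, 57]) cube([60, 25, 1464]);
translate([1796, 471, 57]) cube([60, 25, 1464]);


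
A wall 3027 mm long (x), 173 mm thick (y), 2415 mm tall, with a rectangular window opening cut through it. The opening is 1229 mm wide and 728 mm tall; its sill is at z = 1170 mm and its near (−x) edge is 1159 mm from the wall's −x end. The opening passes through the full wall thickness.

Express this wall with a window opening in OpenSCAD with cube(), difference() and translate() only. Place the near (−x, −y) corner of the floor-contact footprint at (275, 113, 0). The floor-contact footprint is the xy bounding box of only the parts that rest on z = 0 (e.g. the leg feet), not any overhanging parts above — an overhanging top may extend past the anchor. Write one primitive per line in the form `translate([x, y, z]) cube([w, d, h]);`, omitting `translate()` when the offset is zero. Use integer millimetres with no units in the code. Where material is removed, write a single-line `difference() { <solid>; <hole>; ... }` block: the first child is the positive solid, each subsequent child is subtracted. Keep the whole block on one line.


difference() { translate([275, 113, 0]) cube([3027, 173, 2415]); translate([1434, 113, 1170]) cube([1229, 173, 728]); }


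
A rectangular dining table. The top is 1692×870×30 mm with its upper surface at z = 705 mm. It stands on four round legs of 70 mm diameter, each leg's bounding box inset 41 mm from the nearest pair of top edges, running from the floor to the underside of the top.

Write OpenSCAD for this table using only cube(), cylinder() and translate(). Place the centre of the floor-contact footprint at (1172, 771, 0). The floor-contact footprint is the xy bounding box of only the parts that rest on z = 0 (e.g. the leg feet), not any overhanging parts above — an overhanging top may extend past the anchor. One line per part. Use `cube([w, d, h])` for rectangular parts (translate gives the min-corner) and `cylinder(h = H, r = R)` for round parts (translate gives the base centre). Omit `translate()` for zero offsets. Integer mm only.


// leg_h = 705 - 30 = 675
translate([326, 336, 675]) cube([1692, 870, 30]);
translate([402, 412, 0]) cylinder(h = 675, r = 35);
translate([1942, 412, 0]) cylinder(h = 675, r = 35);
translate([402, 1130, 0]) cylinder(h = 675, r = 35);
translate([1942, 1130, 0]) cylinder(h = 675, r = 35);
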